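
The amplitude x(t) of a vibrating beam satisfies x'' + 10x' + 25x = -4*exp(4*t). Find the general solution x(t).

x = -4*exp(4*t)/81 + C1*exp(-5*t) + C2*t*exp(-5*t)

Characteristic equation r² + 10r + 25 = 0 has discriminant (10)² - 4·(25) = 0, so r = -5 is a repeated root.
Hence x_h = (C1 + C2*t)*exp(-5*t).
Try x_p = A*exp(4*t). Substituting into the equation and dividing by exp(4*t) gives A = -4/81, so x_p = -4*exp(4*t)/81.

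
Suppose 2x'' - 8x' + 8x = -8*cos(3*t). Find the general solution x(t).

Divide through by 2: x'' - 4x' + 4x = -4*cos(3*t).
Characteristic equation r² - 4r + 4 = 0 has discriminant (-4)² - 4·(4) = 0, so r = 2 is a repeated root.
Hence x_h = (C1 + C2*t)*exp(2*t).
Try x_p = A*cos(3*t) + B*sin(3*t). Substituting and equating the coefficients of cos(3t) and sin(3t) gives A = 20/169, B = 48/169, so x_p = 20*cos(3*t)/169 + 48*sin(3*t)/169.

x = 20*cos(3*t)/169 + 48*sin(3*t)/169 + C1*exp(2*t) + C2*t*exp(2*t)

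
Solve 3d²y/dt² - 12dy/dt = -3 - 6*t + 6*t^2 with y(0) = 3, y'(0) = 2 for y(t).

Divide through by 3: y'' - 4y' = -1 - 2*t + 2*t^2.
Characteristic equation r² - 4r = 0 factors as (r - 4)r = 0, so r = 4, 0.
Hence y_h = C1*exp(4*t) + C2.
Since 0 is a characteristic root (multiplicity 1), multiply the polynomial trial by t: try y_p = t*(A0 + A1*t + A2*t^2). Substituting and matching coefficients of each power of t gives A0 = 5/16, A1 = 1/8, A2 = -1/6, so y_p = -t^3/6 + t^2/8 + 5*t/16.
General solution: y = C2 - t^3/6 + t^2/8 + 5*t/16 + C1*exp(4*t).
Apply the initial conditions: y(0) = C1 + C2 = 3 and y'(0) = 5/16 + 4*C1 = 2. Solving gives C1 = 27/64, C2 = 165/64.

y = 165/64 - t**3/6 + t**2/8 + 5*t/16 + 27*exp(4*t)/64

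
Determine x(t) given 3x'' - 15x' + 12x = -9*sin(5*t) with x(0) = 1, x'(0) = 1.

x = -75*cos(5*t)/1066 - 5*exp(4*t)/41 + 31*exp(t)/26 + 63*sin(5*t)/1066

Divide through by 3: x'' - 5x' + 4x = -3*sin(5*t).
Characteristic equation r² - 5r + 4 = 0 factors as (r - 4)(r - 1) = 0, so r = 4, 1.
Hence x_h = C1*exp(4*t) + C2*exp(t).
Try x_p = A*cos(5*t) + B*sin(5*t). Substituting and equating the coefficients of cos(5t) and sin(5t) gives A = -75/1066, B = 63/1066, so x_p = -75*cos(5*t)/1066 + 63*sin(5*t)/1066.
General solution: x = -75*cos(5*t)/1066 + 63*sin(5*t)/1066 + C1*exp(4*t) + C2*exp(t).
Apply the initial conditions: x(0) = -75/1066 + C1 + C2 = 1 and x'(0) = 315/1066 + C2 + 4*C1 = 1. Solving gives C1 = -5/41, C2 = 31/26.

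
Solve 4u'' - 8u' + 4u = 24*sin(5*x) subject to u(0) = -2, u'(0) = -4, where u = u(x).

u = -353*exp(x)/169 - 36*sin(5*x)/169 + 15*cos(5*x)/169 - 11*x*exp(x)/13

Divide through by 4: u'' - 2u' + u = 6*sin(5*x).
Characteristic equation r² - 2r + 1 = 0 has discriminant (-2)² - 4·(1) = 0, so r = 1 is a repeated root.
Hence u_h = (C1 + C2*x)*exp(x).
Try u_p = A*cos(5*x) + B*sin(5*x). Substituting and equating the coefficients of cos(5x) and sin(5x) gives A = 15/169, B = -36/169, so u_p = -36*sin(5*x)/169 + 15*cos(5*x)/169.
General solution: u = -36*sin(5*x)/169 + 15*cos(5*x)/169 + C1*exp(x) + C2*x*exp(x).
Apply the initial conditions: u(0) = 15/169 + C1 = -2 and u'(0) = -180/169 + C1 + C2 = -4. Solving gives C1 = -353/169, C2 = -11/13.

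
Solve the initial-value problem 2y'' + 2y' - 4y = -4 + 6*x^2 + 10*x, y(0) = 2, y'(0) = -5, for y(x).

y = -5/2 - 4*x - 3*x**2/2 + 8*exp(x)/3 + 11*exp(-2*x)/6

Divide through by 2: y'' + y' - 2y = -2 + 3*x^2 + 5*x.
Characteristic equation r² + r - 2 = 0 factors as (r + 2)(r - 1) = 0, so r = -2, 1.
Hence y_h = C1*exp(-2*x) + C2*exp(x).
For the particular solution try y_p = A0 + A1*x + A2*x^2. Substituting and matching coefficients of each power of x gives A0 = -5/2, A1 = -4, A2 = -3/2, so y_p = -5/2 - 4*x - 3*x^2/2.
General solution: y = -5/2 - 4*x - 3*x^2/2 + C1*exp(-2*x) + C2*exp(x).
Apply the initial conditions: y(0) = -5/2 + C1 + C2 = 2 and y'(0) = -4 + C2 - 2*C1 = -5. Solving gives C1 = 11/6, C2 = 8/3.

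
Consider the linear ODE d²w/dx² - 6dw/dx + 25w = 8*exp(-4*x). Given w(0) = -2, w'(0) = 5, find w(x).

Characteristic equation r² - 6r + 25 = 0 has discriminant (-6)² - 4·(25) = -64 < 0, so r = 3 ± 4i.
Hence w_h = C1*cos(4*x)*exp(3*x) + C2*exp(3*x)*sin(4*x).
Try w_p = A*exp(-4*x). Substituting into the equation and dividing by exp(-4*x) gives A = 8/65, so w_p = 8*exp(-4*x)/65.
General solution: w = 8*exp(-4*x)/65 + C1*cos(4*x)*exp(3*x) + C2*exp(3*x)*sin(4*x).
Apply the initial conditions: w(0) = 8/65 + C1 = -2 and w'(0) = -32/65 + 3*C1 + 4*C2 = 5. Solving gives C1 = -138/65, C2 = 771/260.

w = 8*exp(-4*x)/65 - 138*cos(4*x)*exp(3*x)/65 + 771*exp(3*x)*sin(4*x)/260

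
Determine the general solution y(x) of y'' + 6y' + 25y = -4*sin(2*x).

y = -28*sin(2*x)/195 + 16*cos(2*x)/195 + C1*cos(4*x)*exp(-3*x) + C2*exp(-3*x)*sin(4*x)

Characteristic equation r² + 6r + 25 = 0 has discriminant (6)² - 4·(25) = -64 < 0, so r = -3 ± 4i.
Hence y_h = C1*cos(4*x)*exp(-3*x) + C2*exp(-3*x)*sin(4*x).
Try y_p = A*cos(2*x) + B*sin(2*x). Substituting and equating the coefficients of cos(2x) and sin(2x) gives A = 16/195, B = -28/195, so y_p = -28*sin(2*x)/195 + 16*cos(2*x)/195.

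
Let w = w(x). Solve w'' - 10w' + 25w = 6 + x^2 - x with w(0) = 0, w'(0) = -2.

Characteristic equation r² - 10r + 25 = 0 has discriminant (-10)² - 4·(25) = 0, so r = 5 is a repeated root.
Hence w_h = (C1 + C2*x)*exp(5*x).
For the particular solution try w_p = A0 + A1*x + A2*x^2. Substituting and matching coefficients of each power of x gives A0 = 146/625, A1 = -1/125, A2 = 1/25, so w_p = 146/625 - x/125 + x^2/25.
General solution: w = 146/625 - x/125 + x^2/25 + C1*exp(5*x) + C2*x*exp(5*x).
Apply the initial conditions: w(0) = 146/625 + C1 = 0 and w'(0) = -1/125 + C2 + 5*C1 = -2. Solving gives C1 = -146/625, C2 = -103/125.

w = 146/625 - 146*exp(5*x)/625 - x/125 + x**2/25 - 103*x*exp(5*x)/125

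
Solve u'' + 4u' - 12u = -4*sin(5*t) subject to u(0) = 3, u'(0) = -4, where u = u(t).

u = 80*cos(5*t)/1769 + 148*sin(5*t)/1769 + 193*exp(2*t)/116 + 315*exp(-6*t)/244

Characteristic equation r² + 4r - 12 = 0 factors as (r + 6)(r - 2) = 0, so r = -6, 2.
Hence u_h = C1*exp(-6*t) + C2*exp(2*t).
Try u_p = A*cos(5*t) + B*sin(5*t). Substituting and equating the coefficients of cos(5t) and sin(5t) gives A = 80/1769, B = 148/1769, so u_p = 80*cos(5*t)/1769 + 148*sin(5*t)/1769.
General solution: u = 80*cos(5*t)/1769 + 148*sin(5*t)/1769 + C1*exp(-6*t) + C2*exp(2*t).
Apply the initial conditions: u(0) = 80/1769 + C1 + C2 = 3 and u'(0) = 740/1769 - 6*C1 + 2*C2 = -4. Solving gives C1 = 315/244, C2 = 193/116.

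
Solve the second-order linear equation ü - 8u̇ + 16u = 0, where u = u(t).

Characteristic equation r² - 8r + 16 = 0 has discriminant (-8)² - 4·(16) = 0, so r = 4 is a repeated root.
Hence u_h = (C1 + C2*t)*exp(4*t).

u = C1*exp(4*t) + C2*t*exp(4*t)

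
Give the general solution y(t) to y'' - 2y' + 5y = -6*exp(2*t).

Characteristic equation r² - 2r + 5 = 0 has discriminant (-2)² - 4·(5) = -16 < 0, so r = 1 ± 2i.
Hence y_h = C1*cos(2*t)*exp(t) + C2*exp(t)*sin(2*t).
Try y_p = A*exp(2*t). Substituting into the equation and dividing by exp(2*t) gives A = -6/5, so y_p = -6*exp(2*t)/5.

y = -6*exp(2*t)/5 + C1*cos(2*t)*exp(t) + C2*exp(t)*sin(2*t)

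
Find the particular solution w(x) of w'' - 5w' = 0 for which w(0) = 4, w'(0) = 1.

Characteristic equation r² - 5r = 0 factors as (r - 5)r = 0, so r = 5, 0.
Hence w_h = C1*exp(5*x) + C2.
Apply the initial conditions: w(0) = C1 + C2 = 4 and w'(0) = 5*C1 = 1. Solving gives C1 = 1/5, C2 = 19/5.

w = 19/5 + exp(5*x)/5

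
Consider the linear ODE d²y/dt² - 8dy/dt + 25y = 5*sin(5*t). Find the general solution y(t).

y = cos(5*t)/8 + C1*cos(3*t)*exp(4*t) + C2*exp(4*t)*sin(3*t)

Characteristic equation r² - 8r + 25 = 0 has discriminant (-8)² - 4·(25) = -36 < 0, so r = 4 ± 3i.
Hence y_h = C1*cos(3*t)*exp(4*t) + C2*exp(4*t)*sin(3*t).
Try y_p = A*cos(5*t) + B*sin(5*t). Substituting and equating the coefficients of cos(5t) and sin(5t) gives A = 1/8, B = 0, so y_p = cos(5*t)/8.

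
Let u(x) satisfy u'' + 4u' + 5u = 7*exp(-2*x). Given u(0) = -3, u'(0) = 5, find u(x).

Characteristic equation r² + 4r + 5 = 0 has discriminant (4)² - 4·(5) = -4 < 0, so r = -2 ± i.
Hence u_h = C1*cos(x)*exp(-2*x) + C2*exp(-2*x)*sin(x).
Try u_p = A*exp(-2*x). Substituting into the equation and dividing by exp(-2*x) gives A = 7, so u_p = 7*exp(-2*x).
General solution: u = 7*exp(-2*x) + C1*cos(x)*exp(-2*x) + C2*exp(-2*x)*sin(x).
Apply the initial conditions: u(0) = 7 + C1 = -3 and u'(0) = -14 + C2 - 2*C1 = 5. Solving gives C1 = -10, C2 = -1.

u = 7*exp(-2*x) - exp(-2*x)*sin(x) - 10*cos(x)*exp(-2*x)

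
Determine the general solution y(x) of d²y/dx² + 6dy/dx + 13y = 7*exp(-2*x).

y = 7*exp(-2*x)/5 + C1*cos(2*x)*exp(-3*x) + C2*exp(-3*x)*sin(2*x)

Characteristic equation r² + 6r + 13 = 0 has discriminant (6)² - 4·(13) = -16 < 0, so r = -3 ± 2i.
Hence y_h = C1*cos(2*x)*exp(-3*x) + C2*exp(-3*x)*sin(2*x).
Try y_p = A*exp(-2*x). Substituting into the equation and dividing by exp(-2*x) gives A = 7/5, so y_p = 7*exp(-2*x)/5.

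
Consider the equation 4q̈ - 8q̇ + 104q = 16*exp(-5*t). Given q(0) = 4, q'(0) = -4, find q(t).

Divide through by 4: q'' - 2q' + 26q = 4*exp(-5*t).
Characteristic equation r² - 2r + 26 = 0 has discriminant (-2)² - 4·(26) = -100 < 0, so r = 1 ± 5i.
Hence q_h = C1*cos(5*t)*exp(t) + C2*exp(t)*sin(5*t).
Try q_p = A*exp(-5*t). Substituting into the equation and dividing by exp(-5*t) gives A = 4/61, so q_p = 4*exp(-5*t)/61.
General solution: q = 4*exp(-5*t)/61 + C1*cos(5*t)*exp(t) + C2*exp(t)*sin(5*t).
Apply the initial conditions: q(0) = 4/61 + C1 = 4 and q'(0) = -20/61 + C1 + 5*C2 = -4. Solving gives C1 = 240/61, C2 = -464/305.

q = 4*exp(-5*t)/61 - 464*exp(t)*sin(5*t)/305 + 240*cos(5*t)*exp(t)/61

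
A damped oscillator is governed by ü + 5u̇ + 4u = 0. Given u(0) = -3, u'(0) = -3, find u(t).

u = -5*exp(-t) + 2*exp(-4*t)

Characteristic equation r² + 5r + 4 = 0 factors as (r + 1)(r + 4) = 0, so r = -1, -4.
Hence u_h = C1*exp(-t) + C2*exp(-4*t).
Apply the initial conditions: u(0) = C1 + C2 = -3 and u'(0) = -C1 - 4*C2 = -3. Solving gives C1 = -5, C2 = 2.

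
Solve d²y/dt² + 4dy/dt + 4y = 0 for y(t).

y = C1*exp(-2*t) + C2*t*exp(-2*t)

Characteristic equation r² + 4r + 4 = 0 has discriminant (4)² - 4·(4) = 0, so r = -2 is a repeated root.
Hence y_h = (C1 + C2*t)*exp(-2*t).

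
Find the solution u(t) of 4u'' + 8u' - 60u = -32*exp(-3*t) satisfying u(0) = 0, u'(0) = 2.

Divide through by 4: u'' + 2u' - 15u = -8*exp(-3*t).
Characteristic equation r² + 2r - 15 = 0 factors as (r + 5)(r - 3) = 0, so r = -5, 3.
Hence u_h = C1*exp(-5*t) + C2*exp(3*t).
Try u_p = A*exp(-3*t). Substituting into the equation and dividing by exp(-3*t) gives A = 2/3, so u_p = 2*exp(-3*t)/3.
General solution: u = 2*exp(-3*t)/3 + C1*exp(-5*t) + C2*exp(3*t).
Apply the initial conditions: u(0) = 2/3 + C1 + C2 = 0 and u'(0) = -2 - 5*C1 + 3*C2 = 2. Solving gives C1 = -3/4, C2 = 1/12.

u = -3*exp(-5*t)/4 + exp(3*t)/12 + 2*exp(-3*t)/3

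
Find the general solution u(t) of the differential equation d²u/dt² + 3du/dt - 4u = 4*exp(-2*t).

Characteristic equation r² + 3r - 4 = 0 factors as (r - 1)(r + 4) = 0, so r = 1, -4.
Hence u_h = C1*exp(t) + C2*exp(-4*t).
Try u_p = A*exp(-2*t). Substituting into the equation and dividing by exp(-2*t) gives A = -2/3, so u_p = -2*exp(-2*t)/3.

u = -2*exp(-2*t)/3 + C1*exp(t) + C2*exp(-4*t)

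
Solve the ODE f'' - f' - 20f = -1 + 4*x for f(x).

f = 3/50 - x/5 + C1*exp(-4*x) + C2*exp(5*x)

Characteristic equation r² - r - 20 = 0 factors as (r + 4)(r - 5) = 0, so r = -4, 5.
Hence f_h = C1*exp(-4*x) + C2*exp(5*x).
For the particular solution try f_p = A0 + A1*x. Substituting and matching coefficients of each power of x gives A0 = 3/50, A1 = -1/5, so f_p = 3/50 - x/5.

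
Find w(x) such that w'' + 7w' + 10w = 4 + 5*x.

Characteristic equation r² + 7r + 10 = 0 factors as (r + 5)(r + 2) = 0, so r = -5, -2.
Hence w_h = C1*exp(-5*x) + C2*exp(-2*x).
For the particular solution try w_p = A0 + A1*x. Substituting and matching coefficients of each power of x gives A0 = 1/20, A1 = 1/2, so w_p = 1/20 + x/2.

w = 1/20 + x/2 + C1*exp(-5*x) + C2*exp(-2*x)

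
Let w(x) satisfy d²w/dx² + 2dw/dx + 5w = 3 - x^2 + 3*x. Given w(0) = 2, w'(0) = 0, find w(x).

w = 47/125 - x**2/5 + 19*x/25 + 54*exp(-x)*sin(2*x)/125 + 203*cos(2*x)*exp(-x)/125

Characteristic equation r² + 2r + 5 = 0 has discriminant (2)² - 4·(5) = -16 < 0, so r = -1 ± 2i.
Hence w_h = C1*cos(2*x)*exp(-x) + C2*exp(-x)*sin(2*x).
For the particular solution try w_p = A0 + A1*x + A2*x^2. Substituting and matching coefficients of each power of x gives A0 = 47/125, A1 = 19/25, A2 = -1/5, so w_p = 47/125 - x^2/5 + 19*x/25.
General solution: w = 47/125 - x^2/5 + 19*x/25 + C1*cos(2*x)*exp(-x) + C2*exp(-x)*sin(2*x).
Apply the initial conditions: w(0) = 47/125 + C1 = 2 and w'(0) = 19/25 - C1 + 2*C2 = 0. Solving gives C1 = 203/125, C2 = 54/125.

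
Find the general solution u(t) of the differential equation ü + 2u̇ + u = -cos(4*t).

u = -8*sin(4*t)/289 + 15*cos(4*t)/289 + C1*exp(-t) + C2*t*exp(-t)

Characteristic equation r² + 2r + 1 = 0 has discriminant (2)² - 4·(1) = 0, so r = -1 is a repeated root.
Hence u_h = (C1 + C2*t)*exp(-t).
Try u_p = A*cos(4*t) + B*sin(4*t). Substituting and equating the coefficients of cos(4t) and sin(4t) gives A = 15/289, B = -8/289, so u_p = -8*sin(4*t)/289 + 15*cos(4*t)/289.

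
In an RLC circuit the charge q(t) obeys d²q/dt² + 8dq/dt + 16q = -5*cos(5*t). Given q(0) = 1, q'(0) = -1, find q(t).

q = -200*sin(5*t)/1681 + 45*cos(5*t)/1681 + 1636*exp(-4*t)/1681 + 143*t*exp(-4*t)/41

Characteristic equation r² + 8r + 16 = 0 has discriminant (8)² - 4·(16) = 0, so r = -4 is a repeated root.
Hence q_h = (C1 + C2*t)*exp(-4*t).
Try q_p = A*cos(5*t) + B*sin(5*t). Substituting and equating the coefficients of cos(5t) and sin(5t) gives A = 45/1681, B = -200/1681, so q_p = -200*sin(5*t)/1681 + 45*cos(5*t)/1681.
General solution: q = -200*sin(5*t)/1681 + 45*cos(5*t)/1681 + C1*exp(-4*t) + C2*t*exp(-4*t).
Apply the initial conditions: q(0) = 45/1681 + C1 = 1 and q'(0) = -1000/1681 + C2 - 4*C1 = -1. Solving gives C1 = 1636/1681, C2 = 143/41.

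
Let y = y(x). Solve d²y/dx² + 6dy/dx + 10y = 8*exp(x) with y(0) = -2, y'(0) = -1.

Characteristic equation r² + 6r + 10 = 0 has discriminant (6)² - 4·(10) = -4 < 0, so r = -3 ± i.
Hence y_h = C1*cos(x)*exp(-3*x) + C2*exp(-3*x)*sin(x).
Try y_p = A*exp(x). Substituting into the equation and dividing by exp(x) gives A = 8/17, so y_p = 8*exp(x)/17.
General solution: y = 8*exp(x)/17 + C1*cos(x)*exp(-3*x) + C2*exp(-3*x)*sin(x).
Apply the initial conditions: y(0) = 8/17 + C1 = -2 and y'(0) = 8/17 + C2 - 3*C1 = -1. Solving gives C1 = -42/17, C2 = -151/17.

y = 8*exp(x)/17 - 151*exp(-3*x)*sin(x)/17 - 42*cos(x)*exp(-3*x)/17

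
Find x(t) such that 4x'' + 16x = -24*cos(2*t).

Divide through by 4: x'' + 4x = -6*cos(2*t).
Characteristic equation r² + 4 = 0 has discriminant (0)² - 4·(4) = -16 < 0, so r = ± 2i.
Hence x_h = C1*cos(2*t) + C2*sin(2*t).
Since ±2i are characteristic roots, multiply the trial by t. Try x_p = t*(A*cos(2*t) + B*sin(2*t)). Substituting and equating the coefficients of cos(2t) and sin(2t) gives A = 0, B = -3/2, so x_p = -3*t*sin(2*t)/2.

x = C1*cos(2*t) + C2*sin(2*t) - 3*t*sin(2*t)/2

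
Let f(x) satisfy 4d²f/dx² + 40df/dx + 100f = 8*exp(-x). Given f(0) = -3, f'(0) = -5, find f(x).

Divide through by 4: f'' + 10f' + 25f = 2*exp(-x).
Characteristic equation r² + 10r + 25 = 0 has discriminant (10)² - 4·(25) = 0, so r = -5 is a repeated root.
Hence f_h = (C1 + C2*x)*exp(-5*x).
Try f_p = A*exp(-x). Substituting into the equation and dividing by exp(-x) gives A = 1/8, so f_p = exp(-x)/8.
General solution: f = exp(-x)/8 + C1*exp(-5*x) + C2*x*exp(-5*x).
Apply the initial conditions: f(0) = 1/8 + C1 = -3 and f'(0) = -1/8 + C2 - 5*C1 = -5. Solving gives C1 = -25/8, C2 = -41/2.

f = -25*exp(-5*x)/8 + exp(-x)/8 - 41*x*exp(-5*x)/2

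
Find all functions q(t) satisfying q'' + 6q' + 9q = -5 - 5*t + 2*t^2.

Characteristic equation r² + 6r + 9 = 0 has discriminant (6)² - 4·(9) = 0, so r = -3 is a repeated root.
Hence q_h = (C1 + C2*t)*exp(-3*t).
For the particular solution try q_p = A0 + A1*t + A2*t^2. Substituting and matching coefficients of each power of t gives A0 = -1/27, A1 = -23/27, A2 = 2/9, so q_p = -1/27 - 23*t/27 + 2*t^2/9.

q = -1/27 - 23*t/27 + 2*t**2/9 + C1*exp(-3*t) + C2*t*exp(-3*t)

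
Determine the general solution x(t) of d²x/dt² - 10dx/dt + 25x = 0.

x = C1*exp(5*t) + C2*t*exp(5*t)

Characteristic equation r² - 10r + 25 = 0 has discriminant (-10)² - 4·(25) = 0, so r = 5 is a repeated root.
Hence x_h = (C1 + C2*t)*exp(5*t).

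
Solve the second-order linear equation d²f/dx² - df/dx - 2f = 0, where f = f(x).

Characteristic equation r² - r - 2 = 0 factors as (r - 2)(r + 1) = 0, so r = 2, -1.
Hence f_h = C1*exp(2*x) + C2*exp(-x).

f = C1*exp(2*x) + C2*exp(-x)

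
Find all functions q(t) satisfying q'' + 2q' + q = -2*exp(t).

Characteristic equation r² + 2r + 1 = 0 has discriminant (2)² - 4·(1) = 0, so r = -1 is a repeated root.
Hence q_h = (C1 + C2*t)*exp(-t).
Try q_p = A*exp(t). Substituting into the equation and dividing by exp(t) gives A = -1/2, so q_p = -exp(t)/2.

q = -exp(t)/2 + C1*exp(-t) + C2*t*exp(-t)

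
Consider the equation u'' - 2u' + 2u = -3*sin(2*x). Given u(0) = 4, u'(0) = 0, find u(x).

Characteristic equation r² - 2r + 2 = 0 has discriminant (-2)² - 4·(2) = -4 < 0, so r = 1 ± i.
Hence u_h = C1*cos(x)*exp(x) + C2*exp(x)*sin(x).
Try u_p = A*cos(2*x) + B*sin(2*x). Substituting and equating the coefficients of cos(2x) and sin(2x) gives A = -3/5, B = 3/10, so u_p = -3*cos(2*x)/5 + 3*sin(2*x)/10.
General solution: u = -3*cos(2*x)/5 + 3*sin(2*x)/10 + C1*cos(x)*exp(x) + C2*exp(x)*sin(x).
Apply the initial conditions: u(0) = -3/5 + C1 = 4 and u'(0) = 3/5 + C1 + C2 = 0. Solving gives C1 = 23/5, C2 = -26/5.

u = -3*cos(2*x)/5 + 3*sin(2*x)/10 - 26*exp(x)*sin(x)/5 + 23*cos(x)*exp(x)/5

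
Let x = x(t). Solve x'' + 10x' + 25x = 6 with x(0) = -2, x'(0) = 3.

Characteristic equation r² + 10r + 25 = 0 has discriminant (10)² - 4·(25) = 0, so r = -5 is a repeated root.
Hence x_h = (C1 + C2*t)*exp(-5*t).
For the particular solution try x_p = A0. Substituting and matching coefficients of each power of t gives A0 = 6/25, so x_p = 6/25.
General solution: x = 6/25 + C1*exp(-5*t) + C2*t*exp(-5*t).
Apply the initial conditions: x(0) = 6/25 + C1 = -2 and x'(0) = C2 - 5*C1 = 3. Solving gives C1 = -56/25, C2 = -41/5.

x = 6/25 - 56*exp(-5*t)/25 - 41*t*exp(-5*t)/5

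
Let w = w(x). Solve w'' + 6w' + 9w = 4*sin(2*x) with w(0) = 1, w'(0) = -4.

w = -48*cos(2*x)/169 + 20*sin(2*x)/169 + 217*exp(-3*x)/169 - 5*x*exp(-3*x)/13

Characteristic equation r² + 6r + 9 = 0 has discriminant (6)² - 4·(9) = 0, so r = -3 is a repeated root.
Hence w_h = (C1 + C2*x)*exp(-3*x).
Try w_p = A*cos(2*x) + B*sin(2*x). Substituting and equating the coefficients of cos(2x) and sin(2x) gives A = -48/169, B = 20/169, so w_p = -48*cos(2*x)/169 + 20*sin(2*x)/169.
General solution: w = -48*cos(2*x)/169 + 20*sin(2*x)/169 + C1*exp(-3*x) + C2*x*exp(-3*x).
Apply the initial conditions: w(0) = -48/169 + C1 = 1 and w'(0) = 40/169 + C2 - 3*C1 = -4. Solving gives C1 = 217/169, C2 = -5/13.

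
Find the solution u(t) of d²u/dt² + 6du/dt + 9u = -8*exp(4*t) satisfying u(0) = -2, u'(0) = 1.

Characteristic equation r² + 6r + 9 = 0 has discriminant (6)² - 4·(9) = 0, so r = -3 is a repeated root.
Hence u_h = (C1 + C2*t)*exp(-3*t).
Try u_p = A*exp(4*t). Substituting into the equation and dividing by exp(4*t) gives A = -8/49, so u_p = -8*exp(4*t)/49.
General solution: u = -8*exp(4*t)/49 + C1*exp(-3*t) + C2*t*exp(-3*t).
Apply the initial conditions: u(0) = -8/49 + C1 = -2 and u'(0) = -32/49 + C2 - 3*C1 = 1. Solving gives C1 = -90/49, C2 = -27/7.

u = -90*exp(-3*t)/49 - 8*exp(4*t)/49 - 27*t*exp(-3*t)/7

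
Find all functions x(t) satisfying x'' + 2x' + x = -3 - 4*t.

Characteristic equation r² + 2r + 1 = 0 has discriminant (2)² - 4·(1) = 0, so r = -1 is a repeated root.
Hence x_h = (C1 + C2*t)*exp(-t).
For the particular solution try x_p = A0 + A1*t. Substituting and matching coefficients of each power of t gives A0 = 5, A1 = -4, so x_p = 5 - 4*t.

x = 5 - 4*t + C1*exp(-t) + C2*t*exp(-t)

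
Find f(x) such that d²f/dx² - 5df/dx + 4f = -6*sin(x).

Characteristic equation r² - 5r + 4 = 0 factors as (r - 4)(r - 1) = 0, so r = 4, 1.
Hence f_h = C1*exp(4*x) + C2*exp(x).
Try f_p = A*cos(x) + B*sin(x). Substituting and equating the coefficients of cos(x) and sin(x) gives A = -15/17, B = -9/17, so f_p = -15*cos(x)/17 - 9*sin(x)/17.

f = -15*cos(x)/17 - 9*sin(x)/17 + C1*exp(4*x) + C2*exp(x)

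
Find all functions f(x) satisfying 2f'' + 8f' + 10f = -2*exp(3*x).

Divide through by 2: f'' + 4f' + 5f = -exp(3*x).
Characteristic equation r² + 4r + 5 = 0 has discriminant (4)² - 4·(5) = -4 < 0, so r = -2 ± i.
Hence f_h = C1*cos(x)*exp(-2*x) + C2*exp(-2*x)*sin(x).
Try f_p = A*exp(3*x). Substituting into the equation and dividing by exp(3*x) gives A = -1/26, so f_p = -exp(3*x)/26.

f = -exp(3*x)/26 + C1*cos(x)*exp(-2*x) + C2*exp(-2*x)*sin(x)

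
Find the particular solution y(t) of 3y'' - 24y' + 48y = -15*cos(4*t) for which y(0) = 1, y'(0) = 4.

y = 5*sin(4*t)/32 - 5*t*exp(4*t)/8 + exp(4*t)

Divide through by 3: y'' - 8y' + 16y = -5*cos(4*t).
Characteristic equation r² - 8r + 16 = 0 has discriminant (-8)² - 4·(16) = 0, so r = 4 is a repeated root.
Hence y_h = (C1 + C2*t)*exp(4*t).
Try y_p = A*cos(4*t) + B*sin(4*t). Substituting and equating the coefficients of cos(4t) and sin(4t) gives A = 0, B = 5/32, so y_p = 5*sin(4*t)/32.
General solution: y = 5*sin(4*t)/32 + C1*exp(4*t) + C2*t*exp(4*t).
Apply the initial conditions: y(0) = C1 = 1 and y'(0) = 5/8 + C2 + 4*C1 = 4. Solving gives C1 = 1, C2 = -5/8.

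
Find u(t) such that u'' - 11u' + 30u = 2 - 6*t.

Characteristic equation r² - 11r + 30 = 0 factors as (r - 5)(r - 6) = 0, so r = 5, 6.
Hence u_h = C1*exp(5*t) + C2*exp(6*t).
For the particular solution try u_p = A0 + A1*t. Substituting and matching coefficients of each power of t gives A0 = -1/150, A1 = -1/5, so u_p = -1/150 - t/5.

u = -1/150 - t/5 + C1*exp(5*t) + C2*exp(6*t)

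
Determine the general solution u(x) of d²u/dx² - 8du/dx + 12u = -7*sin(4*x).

u = -14*cos(4*x)/65 + 7*sin(4*x)/260 + C1*exp(2*x) + C2*exp(6*x)

Characteristic equation r² - 8r + 12 = 0 factors as (r - 2)(r - 6) = 0, so r = 2, 6.
Hence u_h = C1*exp(2*x) + C2*exp(6*x).
Try u_p = A*cos(4*x) + B*sin(4*x). Substituting and equating the coefficients of cos(4x) and sin(4x) gives A = -14/65, B = 7/260, so u_p = -14*cos(4*x)/65 + 7*sin(4*x)/260.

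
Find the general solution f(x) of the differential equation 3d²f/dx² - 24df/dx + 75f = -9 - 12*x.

Divide through by 3: f'' - 8f' + 25f = -3 - 4*x.
Characteristic equation r² - 8r + 25 = 0 has discriminant (-8)² - 4·(25) = -36 < 0, so r = 4 ± 3i.
Hence f_h = C1*cos(3*x)*exp(4*x) + C2*exp(4*x)*sin(3*x).
For the particular solution try f_p = A0 + A1*x. Substituting and matching coefficients of each power of x gives A0 = -107/625, A1 = -4/25, so f_p = -107/625 - 4*x/25.

f = -107/625 - 4*x/25 + C1*cos(3*x)*exp(4*x) + C2*exp(4*x)*sin(3*x)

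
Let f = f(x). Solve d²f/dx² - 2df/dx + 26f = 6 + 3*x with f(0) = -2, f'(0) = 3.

f = 81/338 + 3*x/26 - 757*cos(5*x)*exp(x)/338 + 866*exp(x)*sin(5*x)/845

Characteristic equation r² - 2r + 26 = 0 has discriminant (-2)² - 4·(26) = -100 < 0, so r = 1 ± 5i.
Hence f_h = C1*cos(5*x)*exp(x) + C2*exp(x)*sin(5*x).
For the particular solution try f_p = A0 + A1*x. Substituting and matching coefficients of each power of x gives A0 = 81/338, A1 = 3/26, so f_p = 81/338 + 3*x/26.
General solution: f = 81/338 + 3*x/26 + C1*cos(5*x)*exp(x) + C2*exp(x)*sin(5*x).
Apply the initial conditions: f(0) = 81/338 + C1 = -2 and f'(0) = 3/26 + C1 + 5*C2 = 3. Solving gives C1 = -757/338, C2 = 866/845.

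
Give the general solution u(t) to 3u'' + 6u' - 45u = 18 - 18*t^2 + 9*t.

u = -404/1125 - 7*t/75 + 2*t**2/5 + C1*exp(3*t) + C2*exp(-5*t)

Divide through by 3: u'' + 2u' - 15u = 6 - 6*t^2 + 3*t.
Characteristic equation r² + 2r - 15 = 0 factors as (r - 3)(r + 5) = 0, so r = 3, -5.
Hence u_h = C1*exp(3*t) + C2*exp(-5*t).
For the particular solution try u_p = A0 + A1*t + A2*t^2. Substituting and matching coefficients of each power of t gives A0 = -404/1125, A1 = -7/75, A2 = 2/5, so u_p = -404/1125 - 7*t/75 + 2*t^2/5.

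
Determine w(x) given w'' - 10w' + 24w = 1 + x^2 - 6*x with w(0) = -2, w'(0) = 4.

w = -89/1728 - 509*exp(4*x)/64 - 31*x/144 + x**2/24 + 1297*exp(6*x)/216

Characteristic equation r² - 10r + 24 = 0 factors as (r - 4)(r - 6) = 0, so r = 4, 6.
Hence w_h = C1*exp(4*x) + C2*exp(6*x).
For the particular solution try w_p = A0 + A1*x + A2*x^2. Substituting and matching coefficients of each power of x gives A0 = -89/1728, A1 = -31/144, A2 = 1/24, so w_p = -89/1728 - 31*x/144 + x^2/24.
General solution: w = -89/1728 - 31*x/144 + x^2/24 + C1*exp(4*x) + C2*exp(6*x).
Apply the initial conditions: w(0) = -89/1728 + C1 + C2 = -2 and w'(0) = -31/144 + 4*C1 + 6*C2 = 4. Solving gives C1 = -509/64, C2 = 1297/216.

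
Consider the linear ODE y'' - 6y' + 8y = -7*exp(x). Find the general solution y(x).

y = -7*exp(x)/3 + C1*exp(2*x) + C2*exp(4*x)

Characteristic equation r² - 6r + 8 = 0 factors as (r - 2)(r - 4) = 0, so r = 2, 4.
Hence y_h = C1*exp(2*x) + C2*exp(4*x).
Try y_p = A*exp(x). Substituting into the equation and dividing by exp(x) gives A = -7/3, so y_p = -7*exp(x)/3.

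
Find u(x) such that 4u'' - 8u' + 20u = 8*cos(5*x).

Divide through by 4: u'' - 2u' + 5u = 2*cos(5*x).
Characteristic equation r² - 2r + 5 = 0 has discriminant (-2)² - 4·(5) = -16 < 0, so r = 1 ± 2i.
Hence u_h = C1*cos(2*x)*exp(x) + C2*exp(x)*sin(2*x).
Try u_p = A*cos(5*x) + B*sin(5*x). Substituting and equating the coefficients of cos(5x) and sin(5x) gives A = -2/25, B = -1/25, so u_p = -2*cos(5*x)/25 - sin(5*x)/25.

u = -2*cos(5*x)/25 - sin(5*x)/25 + C1*cos(2*x)*exp(x) + C2*exp(x)*sin(2*x)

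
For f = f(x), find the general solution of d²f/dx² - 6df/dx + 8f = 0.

Characteristic equation r² - 6r + 8 = 0 factors as (r - 4)(r - 2) = 0, so r = 4, 2.
Hence f_h = C1*exp(4*x) + C2*exp(2*x).

f = C1*exp(4*x) + C2*exp(2*x)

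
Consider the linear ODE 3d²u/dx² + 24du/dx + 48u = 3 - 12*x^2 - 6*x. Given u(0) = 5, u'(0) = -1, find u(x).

u = 1/32 - x**2/4 + x/8 + 159*exp(-4*x)/32 + 75*x*exp(-4*x)/4

Divide through by 3: u'' + 8u' + 16u = 1 - 4*x^2 - 2*x.
Characteristic equation r² + 8r + 16 = 0 has discriminant (8)² - 4·(16) = 0, so r = -4 is a repeated root.
Hence u_h = (C1 + C2*x)*exp(-4*x).
For the particular solution try u_p = A0 + A1*x + A2*x^2. Substituting and matching coefficients of each power of x gives A0 = 1/32, A1 = 1/8, A2 = -1/4, so u_p = 1/32 - x^2/4 + x/8.
General solution: u = 1/32 - x^2/4 + x/8 + C1*exp(-4*x) + C2*x*exp(-4*x).
Apply the initial conditions: u(0) = 1/32 + C1 = 5 and u'(0) = 1/8 + C2 - 4*C1 = -1. Solving gives C1 = 159/32, C2 = 75/4.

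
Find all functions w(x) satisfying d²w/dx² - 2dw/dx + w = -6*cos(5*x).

Characteristic equation r² - 2r + 1 = 0 has discriminant (-2)² - 4·(1) = 0, so r = 1 is a repeated root.
Hence w_h = (C1 + C2*x)*exp(x).
Try w_p = A*cos(5*x) + B*sin(5*x). Substituting and equating the coefficients of cos(5x) and sin(5x) gives A = 36/169, B = 15/169, so w_p = 15*sin(5*x)/169 + 36*cos(5*x)/169.

w = 15*sin(5*x)/169 + 36*cos(5*x)/169 + C1*exp(x) + C2*x*exp(x)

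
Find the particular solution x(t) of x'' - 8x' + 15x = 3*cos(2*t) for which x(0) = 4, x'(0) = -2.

x = -391*exp(5*t)/58 - 48*sin(2*t)/377 + 33*cos(2*t)/377 + 277*exp(3*t)/26

Characteristic equation r² - 8r + 15 = 0 factors as (r - 5)(r - 3) = 0, so r = 5, 3.
Hence x_h = C1*exp(5*t) + C2*exp(3*t).
Try x_p = A*cos(2*t) + B*sin(2*t). Substituting and equating the coefficients of cos(2t) and sin(2t) gives A = 33/377, B = -48/377, so x_p = -48*sin(2*t)/377 + 33*cos(2*t)/377.
General solution: x = -48*sin(2*t)/377 + 33*cos(2*t)/377 + C1*exp(5*t) + C2*exp(3*t).
Apply the initial conditions: x(0) = 33/377 + C1 + C2 = 4 and x'(0) = -96/377 + 3*C2 + 5*C1 = -2. Solving gives C1 = -391/58, C2 = 277/26.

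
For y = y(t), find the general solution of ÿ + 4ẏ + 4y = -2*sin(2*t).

Characteristic equation r² + 4r + 4 = 0 has discriminant (4)² - 4·(4) = 0, so r = -2 is a repeated root.
Hence y_h = (C1 + C2*t)*exp(-2*t).
Try y_p = A*cos(2*t) + B*sin(2*t). Substituting and equating the coefficients of cos(2t) and sin(2t) gives A = 1/4, B = 0, so y_p = cos(2*t)/4.

y = cos(2*t)/4 + C1*exp(-2*t) + C2*t*exp(-2*t)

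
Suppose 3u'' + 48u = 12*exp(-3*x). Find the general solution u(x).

Divide through by 3: u'' + 16u = 4*exp(-3*x).
Characteristic equation r² + 16 = 0 has discriminant (0)² - 4·(16) = -64 < 0, so r = ± 4i.
Hence u_h = C1*cos(4*x) + C2*sin(4*x).
Try u_p = A*exp(-3*x). Substituting into the equation and dividing by exp(-3*x) gives A = 4/25, so u_p = 4*exp(-3*x)/25.

u = 4*exp(-3*x)/25 + C1*cos(4*x) + C2*sin(4*x)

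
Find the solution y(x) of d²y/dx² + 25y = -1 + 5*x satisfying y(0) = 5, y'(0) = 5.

y = -1/25 + x/5 + 24*sin(5*x)/25 + 126*cos(5*x)/25

Characteristic equation r² + 25 = 0 has discriminant (0)² - 4·(25) = -100 < 0, so r = ± 5i.
Hence y_h = C1*cos(5*x) + C2*sin(5*x).
For the particular solution try y_p = A0 + A1*x. Substituting and matching coefficients of each power of x gives A0 = -1/25, A1 = 1/5, so y_p = -1/25 + x/5.
General solution: y = -1/25 + x/5 + C1*cos(5*x) + C2*sin(5*x).
Apply the initial conditions: y(0) = -1/25 + C1 = 5 and y'(0) = 1/5 + 5*C2 = 5. Solving gives C1 = 126/25, C2 = 24/25.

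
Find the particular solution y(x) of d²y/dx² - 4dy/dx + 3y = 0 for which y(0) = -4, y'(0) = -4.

y = -4*exp(x)

Characteristic equation r² - 4r + 3 = 0 factors as (r - 3)(r - 1) = 0, so r = 3, 1.
Hence y_h = C1*exp(3*x) + C2*exp(x).
Apply the initial conditions: y(0) = C1 + C2 = -4 and y'(0) = C2 + 3*C1 = -4. Solving gives C1 = 0, C2 = -4.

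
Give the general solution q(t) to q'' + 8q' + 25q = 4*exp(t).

Characteristic equation r² + 8r + 25 = 0 has discriminant (8)² - 4·(25) = -36 < 0, so r = -4 ± 3i.
Hence q_h = C1*cos(3*t)*exp(-4*t) + C2*exp(-4*t)*sin(3*t).
Try q_p = A*exp(t). Substituting into the equation and dividing by exp(t) gives A = 2/17, so q_p = 2*exp(t)/17.

q = 2*exp(t)/17 + C1*cos(3*t)*exp(-4*t) + C2*exp(-4*t)*sin(3*t)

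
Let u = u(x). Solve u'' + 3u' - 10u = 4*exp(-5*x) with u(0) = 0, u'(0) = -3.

Characteristic equation r² + 3r - 10 = 0 factors as (r - 2)(r + 5) = 0, so r = 2, -5.
Hence u_h = C1*exp(2*x) + C2*exp(-5*x).
Since exp(-5*x) solves the homogeneous equation (r = -5 is a root of multiplicity 1), multiply the trial by x. Try u_p = A*x*exp(-5*x). Substituting into the equation and dividing by exp(-5*x) gives A = -4/7, so u_p = -4*x*exp(-5*x)/7.
General solution: u = C1*exp(2*x) + C2*exp(-5*x) - 4*x*exp(-5*x)/7.
Apply the initial conditions: u(0) = C1 + C2 = 0 and u'(0) = -4/7 - 5*C2 + 2*C1 = -3. Solving gives C1 = -17/49, C2 = 17/49.

u = -17*exp(2*x)/49 + 17*exp(-5*x)/49 - 4*x*exp(-5*x)/7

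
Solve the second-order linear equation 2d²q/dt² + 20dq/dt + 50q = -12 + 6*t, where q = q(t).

q = -36/125 + 3*t/25 + C1*exp(-5*t) + C2*t*exp(-5*t)

Divide through by 2: q'' + 10q' + 25q = -6 + 3*t.
Characteristic equation r² + 10r + 25 = 0 has discriminant (10)² - 4·(25) = 0, so r = -5 is a repeated root.
Hence q_h = (C1 + C2*t)*exp(-5*t).
For the particular solution try q_p = A0 + A1*t. Substituting and matching coefficients of each power of t gives A0 = -36/125, A1 = 3/25, so q_p = -36/125 + 3*t/25.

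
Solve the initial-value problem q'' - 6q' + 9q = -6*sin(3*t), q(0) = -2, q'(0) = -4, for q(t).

Characteristic equation r² - 6r + 9 = 0 has discriminant (-6)² - 4·(9) = 0, so r = 3 is a repeated root.
Hence q_h = (C1 + C2*t)*exp(3*t).
Try q_p = A*cos(3*t) + B*sin(3*t). Substituting and equating the coefficients of cos(3t) and sin(3t) gives A = -1/3, B = 0, so q_p = -cos(3*t)/3.
General solution: q = -cos(3*t)/3 + C1*exp(3*t) + C2*t*exp(3*t).
Apply the initial conditions: q(0) = -1/3 + C1 = -2 and q'(0) = C2 + 3*C1 = -4. Solving gives C1 = -5/3, C2 = 1.

q = -5*exp(3*t)/3 - cos(3*t)/3 + t*exp(3*t)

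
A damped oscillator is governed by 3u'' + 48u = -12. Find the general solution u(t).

Divide through by 3: u'' + 16u = -4.
Characteristic equation r² + 16 = 0 has discriminant (0)² - 4·(16) = -64 < 0, so r = ± 4i.
Hence u_h = C1*cos(4*t) + C2*sin(4*t).
For the particular solution try u_p = A0. Substituting and matching coefficients of each power of t gives A0 = -1/4, so u_p = -1/4.

u = -1/4 + C1*cos(4*t) + C2*sin(4*t)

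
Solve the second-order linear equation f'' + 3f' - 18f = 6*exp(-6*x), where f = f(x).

f = C1*exp(-6*x) + C2*exp(3*x) - 2*x*exp(-6*x)/3

Characteristic equation r² + 3r - 18 = 0 factors as (r + 6)(r - 3) = 0, so r = -6, 3.
Hence f_h = C1*exp(-6*x) + C2*exp(3*x).
Since exp(-6*x) solves the homogeneous equation (r = -6 is a root of multiplicity 1), multiply the trial by x. Try f_p = A*x*exp(-6*x). Substituting into the equation and dividing by exp(-6*x) gives A = -2/3, so f_p = -2*x*exp(-6*x)/3.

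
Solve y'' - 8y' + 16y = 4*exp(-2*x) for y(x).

Characteristic equation r² - 8r + 16 = 0 has discriminant (-8)² - 4·(16) = 0, so r = 4 is a repeated root.
Hence y_h = (C1 + C2*x)*exp(4*x).
Try y_p = A*exp(-2*x). Substituting into the equation and dividing by exp(-2*x) gives A = 1/9, so y_p = exp(-2*x)/9.

y = exp(-2*x)/9 + C1*exp(4*x) + C2*x*exp(4*x)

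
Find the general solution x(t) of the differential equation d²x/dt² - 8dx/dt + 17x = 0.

Characteristic equation r² - 8r + 17 = 0 has discriminant (-8)² - 4·(17) = -4 < 0, so r = 4 ± i.
Hence x_h = C1*cos(t)*exp(4*t) + C2*exp(4*t)*sin(t).

x = C1*cos(t)*exp(4*t) + C2*exp(4*t)*sin(t)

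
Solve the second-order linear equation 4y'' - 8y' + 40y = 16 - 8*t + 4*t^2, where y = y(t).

Divide through by 4: y'' - 2y' + 10y = 4 + t^2 - 2*t.
Characteristic equation r² - 2r + 10 = 0 has discriminant (-2)² - 4·(10) = -36 < 0, so r = 1 ± 3i.
Hence y_h = C1*cos(3*t)*exp(t) + C2*exp(t)*sin(3*t).
For the particular solution try y_p = A0 + A1*t + A2*t^2. Substituting and matching coefficients of each power of t gives A0 = 87/250, A1 = -4/25, A2 = 1/10, so y_p = 87/250 - 4*t/25 + t^2/10.

y = 87/250 - 4*t/25 + t**2/10 + C1*cos(3*t)*exp(t) + C2*exp(t)*sin(3*t)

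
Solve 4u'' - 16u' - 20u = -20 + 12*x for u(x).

u = 37/25 - 3*x/5 + C1*exp(5*x) + C2*exp(-x)

Divide through by 4: u'' - 4u' - 5u = -5 + 3*x.
Characteristic equation r² - 4r - 5 = 0 factors as (r - 5)(r + 1) = 0, so r = 5, -1.
Hence u_h = C1*exp(5*x) + C2*exp(-x).
For the particular solution try u_p = A0 + A1*x. Substituting and matching coefficients of each power of x gives A0 = 37/25, A1 = -3/5, so u_p = 37/25 - 3*x/5.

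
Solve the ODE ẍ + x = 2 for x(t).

x = 2 + C1*cos(t) + C2*sin(t)

Characteristic equation r² + 1 = 0 has discriminant (0)² - 4·(1) = -4 < 0, so r = ± i.
Hence x_h = C1*cos(t) + C2*sin(t).
For the particular solution try x_p = A0. Substituting and matching coefficients of each power of t gives A0 = 2, so x_p = 2.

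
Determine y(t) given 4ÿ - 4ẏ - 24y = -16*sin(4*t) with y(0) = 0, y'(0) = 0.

y = -16*exp(3*t)/125 - 4*cos(4*t)/125 + 4*exp(-2*t)/25 + 22*sin(4*t)/125

Divide through by 4: y'' - y' - 6y = -4*sin(4*t).
Characteristic equation r² - r - 6 = 0 factors as (r + 2)(r - 3) = 0, so r = -2, 3.
Hence y_h = C1*exp(-2*t) + C2*exp(3*t).
Try y_p = A*cos(4*t) + B*sin(4*t). Substituting and equating the coefficients of cos(4t) and sin(4t) gives A = -4/125, B = 22/125, so y_p = -4*cos(4*t)/125 + 22*sin(4*t)/125.
General solution: y = -4*cos(4*t)/125 + 22*sin(4*t)/125 + C1*exp(-2*t) + C2*exp(3*t).
Apply the initial conditions: y(0) = -4/125 + C1 + C2 = 0 and y'(0) = 88/125 - 2*C1 + 3*C2 = 0. Solving gives C1 = 4/25, C2 = -16/125.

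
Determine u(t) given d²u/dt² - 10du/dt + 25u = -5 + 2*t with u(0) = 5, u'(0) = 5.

u = -21/125 + 2*t/25 + 646*exp(5*t)/125 - 523*t*exp(5*t)/25

Characteristic equation r² - 10r + 25 = 0 has discriminant (-10)² - 4·(25) = 0, so r = 5 is a repeated root.
Hence u_h = (C1 + C2*t)*exp(5*t).
For the particular solution try u_p = A0 + A1*t. Substituting and matching coefficients of each power of t gives A0 = -21/125, A1 = 2/25, so u_p = -21/125 + 2*t/25.
General solution: u = -21/125 + 2*t/25 + C1*exp(5*t) + C2*t*exp(5*t).
Apply the initial conditions: u(0) = -21/125 + C1 = 5 and u'(0) = 2/25 + C2 + 5*C1 = 5. Solving gives C1 = 646/125, C2 = -523/25.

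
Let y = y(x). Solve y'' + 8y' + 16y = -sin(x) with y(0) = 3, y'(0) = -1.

y = -15*sin(x)/289 + 8*cos(x)/289 + 859*exp(-4*x)/289 + 186*x*exp(-4*x)/17

Characteristic equation r² + 8r + 16 = 0 has discriminant (8)² - 4·(16) = 0, so r = -4 is a repeated root.
Hence y_h = (C1 + C2*x)*exp(-4*x).
Try y_p = A*cos(x) + B*sin(x). Substituting and equating the coefficients of cos(x) and sin(x) gives A = 8/289, B = -15/289, so y_p = -15*sin(x)/289 + 8*cos(x)/289.
General solution: y = -15*sin(x)/289 + 8*cos(x)/289 + C1*exp(-4*x) + C2*x*exp(-4*x).
Apply the initial conditions: y(0) = 8/289 + C1 = 3 and y'(0) = -15/289 + C2 - 4*C1 = -1. Solving gives C1 = 859/289, C2 = 186/17.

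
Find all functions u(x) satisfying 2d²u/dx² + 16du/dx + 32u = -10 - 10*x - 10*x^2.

Divide through by 2: u'' + 8u' + 16u = -5 - 5*x - 5*x^2.
Characteristic equation r² + 8r + 16 = 0 has discriminant (8)² - 4·(16) = 0, so r = -4 is a repeated root.
Hence u_h = (C1 + C2*x)*exp(-4*x).
For the particular solution try u_p = A0 + A1*x + A2*x^2. Substituting and matching coefficients of each power of x gives A0 = -35/128, A1 = 0, A2 = -5/16, so u_p = -35/128 - 5*x^2/16.

u = -35/128 - 5*x**2/16 + C1*exp(-4*x) + C2*x*exp(-4*x)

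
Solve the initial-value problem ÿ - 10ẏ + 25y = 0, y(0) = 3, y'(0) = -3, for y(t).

y = 3*exp(5*t) - 18*t*exp(5*t)

Characteristic equation r² - 10r + 25 = 0 has discriminant (-10)² - 4·(25) = 0, so r = 5 is a repeated root.
Hence y_h = (C1 + C2*t)*exp(5*t).
Apply the initial conditions: y(0) = C1 = 3 and y'(0) = C2 + 5*C1 = -3. Solving gives C1 = 3, C2 = -18.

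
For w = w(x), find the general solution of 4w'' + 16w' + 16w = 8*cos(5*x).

Divide through by 4: w'' + 4w' + 4w = 2*cos(5*x).
Characteristic equation r² + 4r + 4 = 0 has discriminant (4)² - 4·(4) = 0, so r = -2 is a repeated root.
Hence w_h = (C1 + C2*x)*exp(-2*x).
Try w_p = A*cos(5*x) + B*sin(5*x). Substituting and equating the coefficients of cos(5x) and sin(5x) gives A = -42/841, B = 40/841, so w_p = -42*cos(5*x)/841 + 40*sin(5*x)/841.

w = -42*cos(5*x)/841 + 40*sin(5*x)/841 + C1*exp(-2*x) + C2*x*exp(-2*x)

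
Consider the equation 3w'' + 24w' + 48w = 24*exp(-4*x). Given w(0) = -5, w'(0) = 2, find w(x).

w = -5*exp(-4*x) - 18*x*exp(-4*x) + 4*x**2*exp(-4*x)

Divide through by 3: w'' + 8w' + 16w = 8*exp(-4*x).
Characteristic equation r² + 8r + 16 = 0 has discriminant (8)² - 4·(16) = 0, so r = -4 is a repeated root.
Hence w_h = (C1 + C2*x)*exp(-4*x).
Since exp(-4*x) solves the homogeneous equation (r = -4 is a root of multiplicity 2), multiply the trial by x^2. Try w_p = A*x^2*exp(-4*x). Substituting into the equation and dividing by exp(-4*x) gives A = 4, so w_p = 4*x^2*exp(-4*x).
General solution: w = C1*exp(-4*x) + 4*x^2*exp(-4*x) + C2*x*exp(-4*x).
Apply the initial conditions: w(0) = C1 = -5 and w'(0) = C2 - 4*C1 = 2. Solving gives C1 = -5, C2 = -18.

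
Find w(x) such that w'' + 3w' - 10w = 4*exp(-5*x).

w = C1*exp(2*x) + C2*exp(-5*x) - 4*x*exp(-5*x)/7

Characteristic equation r² + 3r - 10 = 0 factors as (r - 2)(r + 5) = 0, so r = 2, -5.
Hence w_h = C1*exp(2*x) + C2*exp(-5*x).
Since exp(-5*x) solves the homogeneous equation (r = -5 is a root of multiplicity 1), multiply the trial by x. Try w_p = A*x*exp(-5*x). Substituting into the equation and dividing by exp(-5*x) gives A = -4/7, so w_p = -4*x*exp(-5*x)/7.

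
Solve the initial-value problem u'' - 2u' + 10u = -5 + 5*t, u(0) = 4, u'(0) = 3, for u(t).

Characteristic equation r² - 2r + 10 = 0 has discriminant (-2)² - 4·(10) = -36 < 0, so r = 1 ± 3i.
Hence u_h = C1*cos(3*t)*exp(t) + C2*exp(t)*sin(3*t).
For the particular solution try u_p = A0 + A1*t. Substituting and matching coefficients of each power of t gives A0 = -2/5, A1 = 1/2, so u_p = -2/5 + t/2.
General solution: u = -2/5 + t/2 + C1*cos(3*t)*exp(t) + C2*exp(t)*sin(3*t).
Apply the initial conditions: u(0) = -2/5 + C1 = 4 and u'(0) = 1/2 + C1 + 3*C2 = 3. Solving gives C1 = 22/5, C2 = -19/30.

u = -2/5 + t/2 - 19*exp(t)*sin(3*t)/30 + 22*cos(3*t)*exp(t)/5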